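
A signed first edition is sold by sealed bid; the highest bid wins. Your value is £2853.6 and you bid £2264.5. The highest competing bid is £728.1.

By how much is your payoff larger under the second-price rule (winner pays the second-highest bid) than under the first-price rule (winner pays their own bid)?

You have the highest bid, so you win under either rule.
Second-price: pay £728.1 → payoff £2125.5.
First-price: pay your own bid £2264.5 → payoff £589.1.
Difference = £2125.5 − (£589.1) = £1536.4.

£1536.4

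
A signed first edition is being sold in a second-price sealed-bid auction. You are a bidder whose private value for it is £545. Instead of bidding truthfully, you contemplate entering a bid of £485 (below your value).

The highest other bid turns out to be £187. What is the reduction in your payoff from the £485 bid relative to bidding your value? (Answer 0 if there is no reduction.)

Bidding your value £545: you win (since £545 > £187) and pay £187. Payoff £358.
Bidding £485: you win and pay £187. Payoff £545 − £187 = £358.
Difference = £358 − £358 = £0; both bids lead to the same outcome because the competing bid is below both your value and your alternative bid.
Because the price is fixed by the runner-up's bid, deviating from your value can only change a good outcome into a bad one — never the reverse.

£0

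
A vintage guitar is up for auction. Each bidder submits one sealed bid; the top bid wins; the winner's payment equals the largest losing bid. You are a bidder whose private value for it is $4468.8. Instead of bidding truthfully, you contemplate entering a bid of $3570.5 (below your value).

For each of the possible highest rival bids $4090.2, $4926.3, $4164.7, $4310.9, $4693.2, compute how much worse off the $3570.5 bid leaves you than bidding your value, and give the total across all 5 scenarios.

The deviation costs you only when the competing bid falls strictly between $3570.5 and $4468.8; elsewhere both bids give the same outcome.
$4090.2: truthful payoff $378.6, deviation payoff $0 → loss $378.6.
$4926.3: outcomes coincide → loss $0.
$4164.7: truthful payoff $304.1, deviation payoff $0 → loss $304.1.
$4310.9: truthful payoff $157.9, deviation payoff $0 → loss $157.9.
$4693.2: outcomes coincide → loss $0.
Total loss = $378.6 + $304.1 + $157.9 = $840.6.

$840.6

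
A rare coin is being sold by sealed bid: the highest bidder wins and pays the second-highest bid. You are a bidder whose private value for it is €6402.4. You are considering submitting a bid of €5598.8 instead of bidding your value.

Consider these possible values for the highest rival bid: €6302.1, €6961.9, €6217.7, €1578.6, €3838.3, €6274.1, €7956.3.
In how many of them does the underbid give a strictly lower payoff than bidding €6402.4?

3

The deviation hurts exactly when the highest competing bid lies strictly between €5598.8 and €6402.4 — underbidding then forfeits a profitable win.
€6302.1: inside the interval → strictly worse (loss €100.3).
€6961.9: above both → same outcome either way.
€6217.7: inside the interval → strictly worse (loss €184.7).
€1578.6: below both → same outcome either way.
€3838.3: below both → same outcome either way.
€6274.1: inside the interval → strictly worse (loss €128.3).
€7956.3: above both → same outcome either way.
Count: 3.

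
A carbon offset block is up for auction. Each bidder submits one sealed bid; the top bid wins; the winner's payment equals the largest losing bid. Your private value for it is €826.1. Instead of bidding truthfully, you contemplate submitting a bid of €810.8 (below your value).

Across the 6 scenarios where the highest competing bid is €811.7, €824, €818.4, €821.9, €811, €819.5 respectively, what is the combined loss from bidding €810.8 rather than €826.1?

€50.1

The deviation costs you only when the competing bid falls strictly between €810.8 and €826.1; elsewhere both bids give the same outcome.
€811.7: truthful payoff €14.4, deviation payoff €0 → loss €14.4.
€824: truthful payoff €2.1, deviation payoff €0 → loss €2.1.
€818.4: truthful payoff €7.7, deviation payoff €0 → loss €7.7.
€821.9: truthful payoff €4.2, deviation payoff €0 → loss €4.2.
€811: truthful payoff €15.1, deviation payoff €0 → loss €15.1.
€819.5: truthful payoff €6.6, deviation payoff €0 → loss €6.6.
Total loss = €14.4 + €2.1 + €7.7 + €4.2 + €15.1 + €6.6 = €50.1.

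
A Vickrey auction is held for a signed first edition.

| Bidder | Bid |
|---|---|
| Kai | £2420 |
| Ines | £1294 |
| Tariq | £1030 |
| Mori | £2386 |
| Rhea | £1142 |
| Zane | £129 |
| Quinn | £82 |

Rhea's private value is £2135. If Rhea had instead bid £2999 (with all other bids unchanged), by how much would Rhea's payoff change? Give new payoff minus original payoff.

The highest bid among the other bidders is £2420; Rhea's bid doesn't change that.
Original bid £1142: Rhea is not highest (top rival bid is £2420); payoff £0.
Alternative bid £2999: Rhea is highest, pays the top rival bid £2420; payoff £2135 − £2420 = −£285.
Change in payoff = −£285 − (£0) = −£285.

−£285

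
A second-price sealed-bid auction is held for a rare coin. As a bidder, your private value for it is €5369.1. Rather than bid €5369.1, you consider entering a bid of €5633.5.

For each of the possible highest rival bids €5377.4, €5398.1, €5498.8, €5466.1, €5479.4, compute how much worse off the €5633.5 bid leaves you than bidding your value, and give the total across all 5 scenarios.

The deviation costs you only when the competing bid falls strictly between €5369.1 and €5633.5; elsewhere both bids give the same outcome.
€5377.4: truthful payoff €0, deviation payoff −€8.3 → loss €8.3.
€5398.1: truthful payoff €0, deviation payoff −€29 → loss €29.
€5498.8: truthful payoff €0, deviation payoff −€129.7 → loss €129.7.
€5466.1: truthful payoff €0, deviation payoff −€97 → loss €97.
€5479.4: truthful payoff €0, deviation payoff −€110.3 → loss €110.3.
Total loss = €8.3 + €29 + €129.7 + €97 + €110.3 = €374.3.
Truthful bidding weakly dominates here: raising your bid can only win items priced above your value, and lowering it can only forfeit items priced below.

€374.3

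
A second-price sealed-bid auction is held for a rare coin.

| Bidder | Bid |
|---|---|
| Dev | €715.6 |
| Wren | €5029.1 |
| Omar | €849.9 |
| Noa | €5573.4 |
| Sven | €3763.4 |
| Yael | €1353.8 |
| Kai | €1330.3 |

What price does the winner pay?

Highest bid: Noa at €5573.4, so Noa wins.
Second-highest bid: Wren at €5029.1 — that is the price the winner pays.

€5029.1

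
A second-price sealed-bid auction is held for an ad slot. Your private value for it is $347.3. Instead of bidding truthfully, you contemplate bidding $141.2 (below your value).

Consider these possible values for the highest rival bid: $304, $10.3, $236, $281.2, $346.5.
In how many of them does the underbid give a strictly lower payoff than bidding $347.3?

4

The deviation hurts exactly when the highest competing bid lies strictly between $141.2 and $347.3 — underbidding then forfeits a profitable win.
$304: inside the interval → strictly worse (loss $43.3).
$10.3: below both → same outcome either way.
$236: inside the interval → strictly worse (loss $111.3).
$281.2: inside the interval → strictly worse (loss $66.1).
$346.5: inside the interval → strictly worse (loss $0.8).
Count: 4.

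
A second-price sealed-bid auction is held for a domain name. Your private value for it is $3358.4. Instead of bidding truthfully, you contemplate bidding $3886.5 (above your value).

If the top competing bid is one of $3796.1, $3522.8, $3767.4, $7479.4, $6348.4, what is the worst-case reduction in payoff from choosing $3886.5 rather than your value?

$437.7

$3796.1: truthful gives $0, deviation gives −$437.7 → loss $437.7.
$3522.8: truthful gives $0, deviation gives −$164.4 → loss $164.4.
$3767.4: truthful gives $0, deviation gives −$409 → loss $409.
$7479.4: same outcome either way → loss $0.
$6348.4: same outcome either way → loss $0.
Maximum loss: $437.7.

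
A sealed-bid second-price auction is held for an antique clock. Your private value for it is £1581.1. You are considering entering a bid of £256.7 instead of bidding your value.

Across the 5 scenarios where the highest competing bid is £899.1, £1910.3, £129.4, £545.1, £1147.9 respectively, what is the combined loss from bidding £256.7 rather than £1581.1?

The deviation costs you only when the competing bid falls strictly between £256.7 and £1581.1; elsewhere both bids give the same outcome.
£899.1: truthful payoff £682, deviation payoff £0 → loss £682.
£1910.3: outcomes coincide → loss £0.
£129.4: outcomes coincide → loss £0.
£545.1: truthful payoff £1036, deviation payoff £0 → loss £1036.
£1147.9: truthful payoff £433.2, deviation payoff £0 → loss £433.2.
Total loss = £682 + £1036 + £433.2 = £2151.2.
Because the price is fixed by the runner-up's bid, deviating from your value can only change a good outcome into a bad one — never the reverse.

£2151.2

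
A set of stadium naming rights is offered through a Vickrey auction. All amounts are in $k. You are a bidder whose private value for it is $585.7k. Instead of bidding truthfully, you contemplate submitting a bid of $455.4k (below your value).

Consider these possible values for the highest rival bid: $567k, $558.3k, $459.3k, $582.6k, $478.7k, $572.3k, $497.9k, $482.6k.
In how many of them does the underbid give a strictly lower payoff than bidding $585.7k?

The deviation hurts exactly when the highest competing bid lies strictly between $455.4k and $585.7k — underbidding then forfeits a profitable win.
$567k: inside the interval → strictly worse (loss $18.7k).
$558.3k: inside the interval → strictly worse (loss $27.4k).
$459.3k: inside the interval → strictly worse (loss $126.4k).
$582.6k: inside the interval → strictly worse (loss $3.1k).
$478.7k: inside the interval → strictly worse (loss $107k).
$572.3k: inside the interval → strictly worse (loss $13.4k).
$497.9k: inside the interval → strictly worse (loss $87.8k).
$482.6k: inside the interval → strictly worse (loss $103.1k).
Count: 8.

8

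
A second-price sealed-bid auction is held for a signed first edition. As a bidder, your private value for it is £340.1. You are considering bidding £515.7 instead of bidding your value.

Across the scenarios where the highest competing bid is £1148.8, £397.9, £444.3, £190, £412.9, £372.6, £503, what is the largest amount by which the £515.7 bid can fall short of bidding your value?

£162.9

£1148.8: same outcome either way → loss £0.
£397.9: truthful gives £0, deviation gives −£57.8 → loss £57.8.
£444.3: truthful gives £0, deviation gives −£104.2 → loss £104.2.
£190: same outcome either way → loss £0.
£412.9: truthful gives £0, deviation gives −£72.8 → loss £72.8.
£372.6: truthful gives £0, deviation gives −£32.5 → loss £32.5.
£503: truthful gives £0, deviation gives −£162.9 → loss £162.9.
Maximum loss: £162.9.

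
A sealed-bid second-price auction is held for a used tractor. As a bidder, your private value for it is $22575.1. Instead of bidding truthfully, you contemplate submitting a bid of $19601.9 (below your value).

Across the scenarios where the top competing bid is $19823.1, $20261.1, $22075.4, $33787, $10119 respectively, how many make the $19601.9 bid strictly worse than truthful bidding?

3

The deviation hurts exactly when the highest competing bid lies strictly between $19601.9 and $22575.1 — underbidding then forfeits a profitable win.
$19823.1: inside the interval → strictly worse (loss $2752).
$20261.1: inside the interval → strictly worse (loss $2314).
$22075.4: inside the interval → strictly worse (loss $499.7).
$33787: above both → same outcome either way.
$10119: below both → same outcome either way.
Count: 3.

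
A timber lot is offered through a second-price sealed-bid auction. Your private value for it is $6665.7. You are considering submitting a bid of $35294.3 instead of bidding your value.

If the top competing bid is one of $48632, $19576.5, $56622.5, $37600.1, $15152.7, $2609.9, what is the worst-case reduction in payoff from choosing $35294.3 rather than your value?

$48632: same outcome either way → loss $0.
$19576.5: truthful gives $0, deviation gives −$12910.8 → loss $12910.8.
$56622.5: same outcome either way → loss $0.
$37600.1: same outcome either way → loss $0.
$15152.7: truthful gives $0, deviation gives −$8487 → loss $8487.
$2609.9: same outcome either way → loss $0.
Maximum loss: $12910.8.

$12910.8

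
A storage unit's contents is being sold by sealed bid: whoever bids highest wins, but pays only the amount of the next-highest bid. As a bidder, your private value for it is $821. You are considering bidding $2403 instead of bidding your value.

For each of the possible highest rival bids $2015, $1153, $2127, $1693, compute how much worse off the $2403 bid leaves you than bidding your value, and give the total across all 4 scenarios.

$3704

The deviation costs you only when the competing bid falls strictly between $821 and $2403; elsewhere both bids give the same outcome.
$2015: truthful payoff $0, deviation payoff −$1194 → loss $1194.
$1153: truthful payoff $0, deviation payoff −$332 → loss $332.
$2127: truthful payoff $0, deviation payoff −$1306 → loss $1306.
$1693: truthful payoff $0, deviation payoff −$872 → loss $872.
Total loss = $1194 + $332 + $1306 + $872 = $3704.
Because the price is fixed by the runner-up's bid, deviating from your value can only change a good outcome into a bad one — never the reverse.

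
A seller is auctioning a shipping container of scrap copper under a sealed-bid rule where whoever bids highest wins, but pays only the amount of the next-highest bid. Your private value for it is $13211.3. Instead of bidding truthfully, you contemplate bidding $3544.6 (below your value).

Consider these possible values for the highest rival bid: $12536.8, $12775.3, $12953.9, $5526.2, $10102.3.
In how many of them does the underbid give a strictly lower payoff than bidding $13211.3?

The deviation hurts exactly when the highest competing bid lies strictly between $3544.6 and $13211.3 — underbidding then forfeits a profitable win.
$12536.8: inside the interval → strictly worse (loss $674.5).
$12775.3: inside the interval → strictly worse (loss $436).
$12953.9: inside the interval → strictly worse (loss $257.4).
$5526.2: inside the interval → strictly worse (loss $7685.1).
$10102.3: inside the interval → strictly worse (loss $3109).
Count: 5.

5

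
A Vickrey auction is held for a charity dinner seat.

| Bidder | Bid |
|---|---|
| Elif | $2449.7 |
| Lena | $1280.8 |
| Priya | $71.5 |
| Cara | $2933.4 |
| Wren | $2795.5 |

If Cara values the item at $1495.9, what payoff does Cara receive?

Highest bid: Cara at $2933.4, so Cara wins.
Second-highest bid: Wren at $2795.5 — that is the price the winner pays.
Cara's payoff = value − price = $1495.9 − $2795.5 = −$1299.6.

−$1299.6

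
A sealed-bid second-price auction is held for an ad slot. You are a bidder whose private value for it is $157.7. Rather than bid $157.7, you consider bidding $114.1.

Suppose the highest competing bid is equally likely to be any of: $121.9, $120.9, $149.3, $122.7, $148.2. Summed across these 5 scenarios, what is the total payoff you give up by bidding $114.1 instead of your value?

$125.5

The deviation costs you only when the competing bid falls strictly between $114.1 and $157.7; elsewhere both bids give the same outcome.
$121.9: truthful payoff $35.8, deviation payoff $0 → loss $35.8.
$120.9: truthful payoff $36.8, deviation payoff $0 → loss $36.8.
$149.3: truthful payoff $8.4, deviation payoff $0 → loss $8.4.
$122.7: truthful payoff $35, deviation payoff $0 → loss $35.
$148.2: truthful payoff $9.5, deviation payoff $0 → loss $9.5.
Total loss = $35.8 + $36.8 + $8.4 + $35 + $9.5 = $125.5.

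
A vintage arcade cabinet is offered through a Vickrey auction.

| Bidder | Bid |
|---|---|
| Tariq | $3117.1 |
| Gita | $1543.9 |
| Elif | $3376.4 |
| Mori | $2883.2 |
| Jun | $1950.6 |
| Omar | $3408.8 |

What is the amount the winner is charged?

$3376.4

Highest bid: Omar at $3408.8, so Omar wins.
Second-highest bid: Elif at $3376.4 — that is the price the winner pays.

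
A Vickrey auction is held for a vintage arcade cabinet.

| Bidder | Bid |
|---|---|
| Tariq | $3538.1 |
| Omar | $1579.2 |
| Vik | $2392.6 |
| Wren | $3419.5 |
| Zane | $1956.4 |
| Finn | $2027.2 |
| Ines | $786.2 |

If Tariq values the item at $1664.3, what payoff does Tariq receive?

−$1755.2

Highest bid: Tariq at $3538.1, so Tariq wins.
Second-highest bid: Wren at $3419.5 — that is the price the winner pays.
Tariq's payoff = value − price = $1664.3 − $3419.5 = −$1755.2.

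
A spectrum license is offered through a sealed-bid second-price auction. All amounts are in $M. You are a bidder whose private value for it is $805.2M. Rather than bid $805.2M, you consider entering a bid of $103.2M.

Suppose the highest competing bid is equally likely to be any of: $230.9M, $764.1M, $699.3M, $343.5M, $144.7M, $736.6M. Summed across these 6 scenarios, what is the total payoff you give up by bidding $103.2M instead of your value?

$1912.1M

The deviation costs you only when the competing bid falls strictly between $103.2M and $805.2M; elsewhere both bids give the same outcome.
$230.9M: truthful payoff $574.3M, deviation payoff $0M → loss $574.3M.
$764.1M: truthful payoff $41.1M, deviation payoff $0M → loss $41.1M.
$699.3M: truthful payoff $105.9M, deviation payoff $0M → loss $105.9M.
$343.5M: truthful payoff $461.7M, deviation payoff $0M → loss $461.7M.
$144.7M: truthful payoff $660.5M, deviation payoff $0M → loss $660.5M.
$736.6M: truthful payoff $68.6M, deviation payoff $0M → loss $68.6M.
Total loss = $574.3M + $41.1M + $105.9M + $461.7M + $660.5M + $68.6M = $1912.1M.
Because the price is fixed by the runner-up's bid, deviating from your value can only change a good outcome into a bad one — never the reverse.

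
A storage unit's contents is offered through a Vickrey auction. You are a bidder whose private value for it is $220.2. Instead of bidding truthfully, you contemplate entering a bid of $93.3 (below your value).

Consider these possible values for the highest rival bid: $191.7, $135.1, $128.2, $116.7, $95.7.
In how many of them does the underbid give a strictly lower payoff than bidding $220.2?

The deviation hurts exactly when the highest competing bid lies strictly between $93.3 and $220.2 — underbidding then forfeits a profitable win.
$191.7: inside the interval → strictly worse (loss $28.5).
$135.1: inside the interval → strictly worse (loss $85.1).
$128.2: inside the interval → strictly worse (loss $92).
$116.7: inside the interval → strictly worse (loss $103.5).
$95.7: inside the interval → strictly worse (loss $124.5).
Count: 5.

5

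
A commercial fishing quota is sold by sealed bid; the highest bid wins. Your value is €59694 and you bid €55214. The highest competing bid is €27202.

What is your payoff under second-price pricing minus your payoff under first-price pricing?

You have the highest bid, so you win under either rule.
Second-price: pay €27202 → payoff €32492.
First-price: pay your own bid €55214 → payoff €4480.
Difference = €32492 − (€4480) = €28012.

€28012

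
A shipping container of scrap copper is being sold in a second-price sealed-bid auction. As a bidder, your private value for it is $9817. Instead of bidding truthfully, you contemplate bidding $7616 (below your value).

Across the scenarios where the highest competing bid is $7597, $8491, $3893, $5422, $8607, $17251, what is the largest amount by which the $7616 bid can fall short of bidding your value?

$7597: same outcome either way → loss $0.
$8491: truthful gives $1326, deviation gives $0 → loss $1326.
$3893: same outcome either way → loss $0.
$5422: same outcome either way → loss $0.
$8607: truthful gives $1210, deviation gives $0 → loss $1210.
$17251: same outcome either way → loss $0.
Maximum loss: $1326.

$1326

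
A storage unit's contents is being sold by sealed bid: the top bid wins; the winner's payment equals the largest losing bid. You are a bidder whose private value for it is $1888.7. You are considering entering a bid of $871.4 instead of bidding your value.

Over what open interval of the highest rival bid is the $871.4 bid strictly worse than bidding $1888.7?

If the competing bid is below $871.4, both bids win at the same price — no difference.
If it is above $1888.7, both bids lose — no difference.
If it lies strictly between $871.4 and $1888.7, bidding your value wins at a price below your value (positive payoff) while bidding $871.4 loses (payoff 0).
So the deviation strictly hurts on the open interval ($871.4, $1888.7).

($871.4, $1888.7)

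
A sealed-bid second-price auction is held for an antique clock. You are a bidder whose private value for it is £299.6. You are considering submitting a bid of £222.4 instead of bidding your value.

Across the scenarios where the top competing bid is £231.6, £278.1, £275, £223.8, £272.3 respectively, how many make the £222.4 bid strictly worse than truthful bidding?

The deviation hurts exactly when the highest competing bid lies strictly between £222.4 and £299.6 — underbidding then forfeits a profitable win.
£231.6: inside the interval → strictly worse (loss £68).
£278.1: inside the interval → strictly worse (loss £21.5).
£275: inside the interval → strictly worse (loss £24.6).
£223.8: inside the interval → strictly worse (loss £75.8).
£272.3: inside the interval → strictly worse (loss £27.3).
Count: 5.

5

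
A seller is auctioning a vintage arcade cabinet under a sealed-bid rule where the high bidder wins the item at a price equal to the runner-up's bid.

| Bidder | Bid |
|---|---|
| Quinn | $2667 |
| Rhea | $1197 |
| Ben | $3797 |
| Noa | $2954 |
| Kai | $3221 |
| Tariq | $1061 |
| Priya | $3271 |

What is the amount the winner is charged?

Highest bid: Ben at $3797, so Ben wins.
Second-highest bid: Priya at $3271 — that is the price the winner pays.

$3271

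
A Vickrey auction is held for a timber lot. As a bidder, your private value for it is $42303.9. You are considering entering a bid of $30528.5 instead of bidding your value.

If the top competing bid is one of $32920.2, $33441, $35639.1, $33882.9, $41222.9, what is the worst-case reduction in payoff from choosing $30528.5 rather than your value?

$9383.7

$32920.2: truthful gives $9383.7, deviation gives $0 → loss $9383.7.
$33441: truthful gives $8862.9, deviation gives $0 → loss $8862.9.
$35639.1: truthful gives $6664.8, deviation gives $0 → loss $6664.8.
$33882.9: truthful gives $8421, deviation gives $0 → loss $8421.
$41222.9: truthful gives $1081, deviation gives $0 → loss $1081.
Maximum loss: $9383.7.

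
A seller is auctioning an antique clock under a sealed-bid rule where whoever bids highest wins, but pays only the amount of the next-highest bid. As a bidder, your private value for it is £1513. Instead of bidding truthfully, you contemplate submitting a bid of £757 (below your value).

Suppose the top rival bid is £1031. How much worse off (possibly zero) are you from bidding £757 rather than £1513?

£482

Bidding your value £1513: you win (since £1513 > £1031) and pay £1031. Payoff £482.
Bidding £757: you lose. Payoff £0.
The competing bid £1031 lies between your shaded bid and your value, so underbidding forfeits an item you could have won at a profitable price.
Loss from deviating = £482 − (£0) = £482.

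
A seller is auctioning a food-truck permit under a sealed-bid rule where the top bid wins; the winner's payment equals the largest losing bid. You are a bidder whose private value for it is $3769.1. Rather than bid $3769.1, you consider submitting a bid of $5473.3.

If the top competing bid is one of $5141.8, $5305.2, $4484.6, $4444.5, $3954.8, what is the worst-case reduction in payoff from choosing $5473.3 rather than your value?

$5141.8: truthful gives $0, deviation gives −$1372.7 → loss $1372.7.
$5305.2: truthful gives $0, deviation gives −$1536.1 → loss $1536.1.
$4484.6: truthful gives $0, deviation gives −$715.5 → loss $715.5.
$4444.5: truthful gives $0, deviation gives −$675.4 → loss $675.4.
$3954.8: truthful gives $0, deviation gives −$185.7 → loss $185.7.
Maximum loss: $1536.1.

$1536.1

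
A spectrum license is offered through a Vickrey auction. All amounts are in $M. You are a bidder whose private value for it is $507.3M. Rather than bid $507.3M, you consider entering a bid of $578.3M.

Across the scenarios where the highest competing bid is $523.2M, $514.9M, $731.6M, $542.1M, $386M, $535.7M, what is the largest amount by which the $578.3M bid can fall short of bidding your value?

$523.2M: truthful gives $0M, deviation gives −$15.9M → loss $15.9M.
$514.9M: truthful gives $0M, deviation gives −$7.6M → loss $7.6M.
$731.6M: same outcome either way → loss $0M.
$542.1M: truthful gives $0M, deviation gives −$34.8M → loss $34.8M.
$386M: same outcome either way → loss $0M.
$535.7M: truthful gives $0M, deviation gives −$28.4M → loss $28.4M.
Maximum loss: $34.8M.

$34.8M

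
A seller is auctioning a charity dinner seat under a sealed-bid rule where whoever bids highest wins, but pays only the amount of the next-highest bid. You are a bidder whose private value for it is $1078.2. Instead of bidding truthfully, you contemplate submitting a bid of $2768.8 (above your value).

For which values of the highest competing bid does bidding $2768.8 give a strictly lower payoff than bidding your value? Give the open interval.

If the competing bid is below $1078.2, both bids win at the same price — no difference.
If it is above $2768.8, both bids lose — no difference.
If it lies strictly between $1078.2 and $2768.8, bidding your value loses (payoff 0) while bidding $2768.8 wins at a price above your value (payoff negative).
So the deviation strictly hurts on the open interval ($1078.2, $2768.8).

($1078.2, $2768.8)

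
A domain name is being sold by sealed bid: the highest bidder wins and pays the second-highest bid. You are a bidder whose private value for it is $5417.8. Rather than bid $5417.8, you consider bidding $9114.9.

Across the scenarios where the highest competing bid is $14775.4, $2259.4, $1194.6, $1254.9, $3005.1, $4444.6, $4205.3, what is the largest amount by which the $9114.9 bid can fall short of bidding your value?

$0

$14775.4: same outcome either way → loss $0.
$2259.4: same outcome either way → loss $0.
$1194.6: same outcome either way → loss $0.
$1254.9: same outcome either way → loss $0.
$3005.1: same outcome either way → loss $0.
$4444.6: same outcome either way → loss $0.
$4205.3: same outcome either way → loss $0.
Maximum loss: $0.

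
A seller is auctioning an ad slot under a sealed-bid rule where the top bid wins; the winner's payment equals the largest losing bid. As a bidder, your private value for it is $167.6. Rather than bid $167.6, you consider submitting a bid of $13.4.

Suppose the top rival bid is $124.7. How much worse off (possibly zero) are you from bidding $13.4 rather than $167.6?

Bidding your value $167.6: you win (since $167.6 > $124.7) and pay $124.7. Payoff $42.9.
Bidding $13.4: you lose. Payoff $0.
The competing bid $124.7 lies between your shaded bid and your value, so underbidding forfeits an item you could have won at a profitable price.
Loss from deviating = $42.9 − ($0) = $42.9.
In a second-price auction your bid sets only whether you win, not what you pay, so bidding your true value is weakly dominant.

$42.9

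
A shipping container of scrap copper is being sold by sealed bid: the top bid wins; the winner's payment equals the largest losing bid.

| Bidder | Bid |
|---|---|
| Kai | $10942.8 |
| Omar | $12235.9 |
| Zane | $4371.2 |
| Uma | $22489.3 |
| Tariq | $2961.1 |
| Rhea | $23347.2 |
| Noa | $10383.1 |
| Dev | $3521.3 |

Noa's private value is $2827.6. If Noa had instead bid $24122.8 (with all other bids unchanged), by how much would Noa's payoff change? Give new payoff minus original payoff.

The highest bid among the other bidders is $23347.2; Noa's bid doesn't change that.
Original bid $10383.1: Noa is not highest (top rival bid is $23347.2); payoff $0.
Alternative bid $24122.8: Noa is highest, pays the top rival bid $23347.2; payoff $2827.6 − $23347.2 = −$20519.6.
Change in payoff = −$20519.6 − ($0) = −$20519.6.

−$20519.6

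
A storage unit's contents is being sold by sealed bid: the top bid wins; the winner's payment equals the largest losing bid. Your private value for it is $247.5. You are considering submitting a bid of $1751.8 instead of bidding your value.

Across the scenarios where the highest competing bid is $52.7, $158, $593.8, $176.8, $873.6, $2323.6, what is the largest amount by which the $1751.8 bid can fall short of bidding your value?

$52.7: same outcome either way → loss $0.
$158: same outcome either way → loss $0.
$593.8: truthful gives $0, deviation gives −$346.3 → loss $346.3.
$176.8: same outcome either way → loss $0.
$873.6: truthful gives $0, deviation gives −$626.1 → loss $626.1.
$2323.6: same outcome either way → loss $0.
Maximum loss: $626.1.

$626.1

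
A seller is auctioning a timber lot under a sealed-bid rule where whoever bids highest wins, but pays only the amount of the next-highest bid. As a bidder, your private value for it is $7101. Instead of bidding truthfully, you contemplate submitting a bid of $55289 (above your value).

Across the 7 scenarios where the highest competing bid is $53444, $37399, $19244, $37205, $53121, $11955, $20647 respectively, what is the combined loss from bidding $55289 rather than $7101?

The deviation costs you only when the competing bid falls strictly between $7101 and $55289; elsewhere both bids give the same outcome.
$53444: truthful payoff $0, deviation payoff −$46343 → loss $46343.
$37399: truthful payoff $0, deviation payoff −$30298 → loss $30298.
$19244: truthful payoff $0, deviation payoff −$12143 → loss $12143.
$37205: truthful payoff $0, deviation payoff −$30104 → loss $30104.
$53121: truthful payoff $0, deviation payoff −$46020 → loss $46020.
$11955: truthful payoff $0, deviation payoff −$4854 → loss $4854.
$20647: truthful payoff $0, deviation payoff −$13546 → loss $13546.
Total loss = $46343 + $30298 + $12143 + $30104 + $46020 + $4854 + $13546 = $183308.

$183308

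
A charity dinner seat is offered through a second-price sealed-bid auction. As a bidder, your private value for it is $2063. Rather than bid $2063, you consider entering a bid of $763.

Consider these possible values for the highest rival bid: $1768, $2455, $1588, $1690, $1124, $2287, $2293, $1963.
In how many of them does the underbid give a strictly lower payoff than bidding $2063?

5

The deviation hurts exactly when the highest competing bid lies strictly between $763 and $2063 — underbidding then forfeits a profitable win.
$1768: inside the interval → strictly worse (loss $295).
$2455: above both → same outcome either way.
$1588: inside the interval → strictly worse (loss $475).
$1690: inside the interval → strictly worse (loss $373).
$1124: inside the interval → strictly worse (loss $939).
$2287: above both → same outcome either way.
$2293: above both → same outcome either way.
$1963: inside the interval → strictly worse (loss $100).
Count: 5.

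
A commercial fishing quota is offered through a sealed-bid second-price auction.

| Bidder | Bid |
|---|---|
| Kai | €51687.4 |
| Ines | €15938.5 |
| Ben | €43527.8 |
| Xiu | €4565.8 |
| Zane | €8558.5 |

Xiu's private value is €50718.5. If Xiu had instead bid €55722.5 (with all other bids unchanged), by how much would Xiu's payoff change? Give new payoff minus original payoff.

−€968.9

The highest bid among the other bidders is €51687.4; Xiu's bid doesn't change that.
Original bid €4565.8: Xiu is not highest (top rival bid is €51687.4); payoff €0.
Alternative bid €55722.5: Xiu is highest, pays the top rival bid €51687.4; payoff €50718.5 − €51687.4 = −€968.9.
Change in payoff = −€968.9 − (€0) = −€968.9.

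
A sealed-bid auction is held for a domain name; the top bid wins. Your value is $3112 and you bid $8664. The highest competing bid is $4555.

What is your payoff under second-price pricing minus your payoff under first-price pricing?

You have the highest bid, so you win under either rule.
Second-price: pay $4555 → payoff −$1443.
First-price: pay your own bid $8664 → payoff −$5552.
Difference = −$1443 − (−$5552) = $4109.

$4109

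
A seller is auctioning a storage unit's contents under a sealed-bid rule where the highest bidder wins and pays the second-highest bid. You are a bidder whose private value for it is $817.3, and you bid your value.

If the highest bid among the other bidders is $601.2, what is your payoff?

$216.1

Your bid $817.3 exceeds the highest competing bid $601.2, so you win.
In a second-price auction the winner pays the second-highest bid, $601.2.
Payoff = value − price = $817.3 − $601.2 = $216.1.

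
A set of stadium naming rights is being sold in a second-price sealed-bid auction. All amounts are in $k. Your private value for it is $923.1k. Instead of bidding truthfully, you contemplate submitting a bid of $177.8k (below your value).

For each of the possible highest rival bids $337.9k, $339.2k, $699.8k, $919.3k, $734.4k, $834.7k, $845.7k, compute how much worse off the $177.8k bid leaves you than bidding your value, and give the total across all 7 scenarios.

$1750.7k

The deviation costs you only when the competing bid falls strictly between $177.8k and $923.1k; elsewhere both bids give the same outcome.
$337.9k: truthful payoff $585.2k, deviation payoff $0k → loss $585.2k.
$339.2k: truthful payoff $583.9k, deviation payoff $0k → loss $583.9k.
$699.8k: truthful payoff $223.3k, deviation payoff $0k → loss $223.3k.
$919.3k: truthful payoff $3.8k, deviation payoff $0k → loss $3.8k.
$734.4k: truthful payoff $188.7k, deviation payoff $0k → loss $188.7k.
$834.7k: truthful payoff $88.4k, deviation payoff $0k → loss $88.4k.
$845.7k: truthful payoff $77.4k, deviation payoff $0k → loss $77.4k.
Total loss = $585.2k + $583.9k + $223.3k + $3.8k + $188.7k + $88.4k + $77.4k = $1750.7k.
Truthful bidding weakly dominates here: raising your bid can only win items priced above your value, and lowering it can only forfeit items priced below.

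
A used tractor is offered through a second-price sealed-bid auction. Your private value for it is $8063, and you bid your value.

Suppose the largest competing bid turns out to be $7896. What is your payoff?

Your bid $8063 exceeds the highest competing bid $7896, so you win.
In a second-price auction the winner pays the second-highest bid, $7896.
Payoff = value − price = $8063 − $7896 = $167.

$167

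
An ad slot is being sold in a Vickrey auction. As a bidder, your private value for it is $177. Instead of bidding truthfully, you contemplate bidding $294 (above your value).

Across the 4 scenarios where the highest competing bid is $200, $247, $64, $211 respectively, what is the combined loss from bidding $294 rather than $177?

The deviation costs you only when the competing bid falls strictly between $177 and $294; elsewhere both bids give the same outcome.
$200: truthful payoff $0, deviation payoff −$23 → loss $23.
$247: truthful payoff $0, deviation payoff −$70 → loss $70.
$64: outcomes coincide → loss $0.
$211: truthful payoff $0, deviation payoff −$34 → loss $34.
Total loss = $23 + $70 + $34 = $127.

$127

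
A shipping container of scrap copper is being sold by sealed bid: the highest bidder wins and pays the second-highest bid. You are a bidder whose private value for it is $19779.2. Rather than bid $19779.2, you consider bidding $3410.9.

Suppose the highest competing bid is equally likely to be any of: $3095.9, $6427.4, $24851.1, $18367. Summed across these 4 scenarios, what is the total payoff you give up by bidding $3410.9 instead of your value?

$14764

The deviation costs you only when the competing bid falls strictly between $3410.9 and $19779.2; elsewhere both bids give the same outcome.
$3095.9: outcomes coincide → loss $0.
$6427.4: truthful payoff $13351.8, deviation payoff $0 → loss $13351.8.
$24851.1: outcomes coincide → loss $0.
$18367: truthful payoff $1412.2, deviation payoff $0 → loss $1412.2.
Total loss = $13351.8 + $1412.2 = $14764.
In a second-price auction your bid sets only whether you win, not what you pay, so bidding your true value is weakly dominant.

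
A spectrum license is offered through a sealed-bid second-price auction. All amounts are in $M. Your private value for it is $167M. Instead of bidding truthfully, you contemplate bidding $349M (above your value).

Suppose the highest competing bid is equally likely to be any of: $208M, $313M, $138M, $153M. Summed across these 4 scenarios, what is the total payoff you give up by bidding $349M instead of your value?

$187M

The deviation costs you only when the competing bid falls strictly between $167M and $349M; elsewhere both bids give the same outcome.
$208M: truthful payoff $0M, deviation payoff −$41M → loss $41M.
$313M: truthful payoff $0M, deviation payoff −$146M → loss $146M.
$138M: outcomes coincide → loss $0M.
$153M: outcomes coincide → loss $0M.
Total loss = $41M + $146M = $187M.
Truthful bidding weakly dominates here: raising your bid can only win items priced above your value, and lowering it can only forfeit items priced below.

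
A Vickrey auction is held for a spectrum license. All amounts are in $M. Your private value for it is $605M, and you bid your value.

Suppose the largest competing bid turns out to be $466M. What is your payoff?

$139M

Your bid $605M exceeds the highest competing bid $466M, so you win.
In a second-price auction the winner pays the second-highest bid, $466M.
Payoff = value − price = $605M − $466M = $139M.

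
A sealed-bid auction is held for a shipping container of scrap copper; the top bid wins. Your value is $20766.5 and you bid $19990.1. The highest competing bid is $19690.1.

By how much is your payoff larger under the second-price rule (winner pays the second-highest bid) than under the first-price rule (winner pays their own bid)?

You have the highest bid, so you win under either rule.
Second-price: pay $19690.1 → payoff $1076.4.
First-price: pay your own bid $19990.1 → payoff $776.4.
Difference = $1076.4 − ($776.4) = $300.

$300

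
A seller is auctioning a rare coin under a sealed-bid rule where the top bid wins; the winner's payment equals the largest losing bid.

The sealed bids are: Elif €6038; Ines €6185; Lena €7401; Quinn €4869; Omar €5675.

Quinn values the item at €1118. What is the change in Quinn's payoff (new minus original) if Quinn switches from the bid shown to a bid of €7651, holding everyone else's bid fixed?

The highest bid among the other bidders is €7401; Quinn's bid doesn't change that.
Original bid €4869: Quinn is not highest (top rival bid is €7401); payoff €0.
Alternative bid €7651: Quinn is highest, pays the top rival bid €7401; payoff €1118 − €7401 = −€6283.
Change in payoff = −€6283 − (€0) = −€6283.

−€6283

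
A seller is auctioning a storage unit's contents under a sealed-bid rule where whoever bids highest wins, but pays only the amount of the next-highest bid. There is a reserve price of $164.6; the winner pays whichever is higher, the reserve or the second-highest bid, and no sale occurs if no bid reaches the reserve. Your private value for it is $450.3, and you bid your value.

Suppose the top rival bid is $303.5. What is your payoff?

Your bid $450.3 is the highest and exceeds the reserve.
Price = max(second-highest bid, reserve) = max($303.5, $164.6) = $303.5.
Payoff = $450.3 − $303.5 = $146.8.

$146.8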